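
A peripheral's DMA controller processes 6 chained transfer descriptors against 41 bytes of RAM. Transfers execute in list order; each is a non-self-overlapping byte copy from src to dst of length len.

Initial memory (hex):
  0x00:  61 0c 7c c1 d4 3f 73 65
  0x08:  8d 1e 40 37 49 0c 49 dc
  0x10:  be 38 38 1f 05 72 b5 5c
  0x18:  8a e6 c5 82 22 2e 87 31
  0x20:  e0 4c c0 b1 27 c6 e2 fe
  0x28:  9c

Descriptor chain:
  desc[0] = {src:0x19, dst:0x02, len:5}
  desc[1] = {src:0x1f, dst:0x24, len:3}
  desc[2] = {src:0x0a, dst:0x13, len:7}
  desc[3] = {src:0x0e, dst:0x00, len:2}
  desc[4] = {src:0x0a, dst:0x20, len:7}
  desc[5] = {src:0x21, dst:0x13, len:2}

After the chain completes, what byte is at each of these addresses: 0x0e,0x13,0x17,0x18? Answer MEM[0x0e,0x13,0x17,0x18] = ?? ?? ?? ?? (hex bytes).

MEM[0x0e,0x13,0x17,0x18] = 49 37 49 dc

[0] 0x19->0x02 len=5 : e6 c5 82 22 2e
[1] 0x1f->0x24 len=3 : 31 e0 4c
[2] 0x0a->0x13 len=7 : 40 37 49 0c 49 dc be
[3] 0x0e->0x00 len=2 : 49 dc
[4] 0x0a->0x20 len=7 : 40 37 49 0c 49 dc be
[5] 0x21->0x13 len=2 : 37 49
query mem[0x0e]=0x49, mem[0x13]=0x37, mem[0x17]=0x49, mem[0x18]=0xdc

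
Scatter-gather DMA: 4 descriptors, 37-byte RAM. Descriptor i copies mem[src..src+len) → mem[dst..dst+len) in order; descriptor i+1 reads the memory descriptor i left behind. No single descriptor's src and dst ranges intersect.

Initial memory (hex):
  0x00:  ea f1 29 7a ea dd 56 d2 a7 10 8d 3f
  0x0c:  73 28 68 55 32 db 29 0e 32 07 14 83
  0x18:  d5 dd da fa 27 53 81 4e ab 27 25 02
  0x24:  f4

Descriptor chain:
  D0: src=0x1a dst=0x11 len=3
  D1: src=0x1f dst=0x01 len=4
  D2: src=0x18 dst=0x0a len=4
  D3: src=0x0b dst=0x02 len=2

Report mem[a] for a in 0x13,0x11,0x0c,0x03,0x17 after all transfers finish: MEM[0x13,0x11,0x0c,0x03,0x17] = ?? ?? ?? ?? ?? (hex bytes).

#0 dst[0x11+3] := {0xda,0xfa,0x27}
#1 dst[0x01+4] := {0x4e,0xab,0x27,0x25}
#2 dst[0x0a+4] := {0xd5,0xdd,0xda,0xfa}
#3 dst[0x02+2] := {0xdd,0xda}
query mem[0x13]=0x27, mem[0x11]=0xda, mem[0x0c]=0xda, mem[0x03]=0xda, mem[0x17]=0x83

MEM[0x13,0x11,0x0c,0x03,0x17] = 27 da da da 83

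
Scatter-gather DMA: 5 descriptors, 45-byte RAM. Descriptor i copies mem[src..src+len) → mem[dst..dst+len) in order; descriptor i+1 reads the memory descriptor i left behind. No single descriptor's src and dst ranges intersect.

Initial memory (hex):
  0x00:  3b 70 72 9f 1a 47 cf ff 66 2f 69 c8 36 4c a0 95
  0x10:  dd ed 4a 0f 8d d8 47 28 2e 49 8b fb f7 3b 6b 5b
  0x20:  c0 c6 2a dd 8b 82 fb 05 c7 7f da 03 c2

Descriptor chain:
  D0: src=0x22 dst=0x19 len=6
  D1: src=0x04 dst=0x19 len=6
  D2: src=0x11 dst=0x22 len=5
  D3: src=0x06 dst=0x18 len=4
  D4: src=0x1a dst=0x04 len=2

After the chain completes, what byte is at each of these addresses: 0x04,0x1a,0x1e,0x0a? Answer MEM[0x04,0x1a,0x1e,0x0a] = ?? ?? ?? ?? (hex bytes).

  after D0: wrote 6B at 0x19 = 2add8b82fb05
  after D1: wrote 6B at 0x19 = 1a47cfff662f
  after D2: wrote 5B at 0x22 = ed4a0f8dd8
  after D3: wrote 4B at 0x18 = cfff662f
  after D4: wrote 2B at 0x04 = 662f
query mem[0x04]=0x66, mem[0x1a]=0x66, mem[0x1e]=0x2f, mem[0x0a]=0x69

MEM[0x04,0x1a,0x1e,0x0a] = 66 66 2f 69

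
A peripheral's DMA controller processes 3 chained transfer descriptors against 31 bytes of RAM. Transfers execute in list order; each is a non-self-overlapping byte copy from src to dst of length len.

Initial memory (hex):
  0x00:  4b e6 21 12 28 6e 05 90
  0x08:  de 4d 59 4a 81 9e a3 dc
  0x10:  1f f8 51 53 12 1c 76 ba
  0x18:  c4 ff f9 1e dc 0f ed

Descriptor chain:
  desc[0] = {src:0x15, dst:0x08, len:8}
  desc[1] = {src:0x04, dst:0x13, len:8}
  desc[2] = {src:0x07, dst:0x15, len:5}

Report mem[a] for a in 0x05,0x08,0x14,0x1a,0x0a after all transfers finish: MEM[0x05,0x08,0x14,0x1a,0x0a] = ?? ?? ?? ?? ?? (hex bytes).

D0: mem[0x08..0x0f] <- [1c 76 ba c4 ff f9 1e dc]
D1: mem[0x13..0x1a] <- [28 6e 05 90 1c 76 ba c4]
D2: mem[0x15..0x19] <- [90 1c 76 ba c4]
query mem[0x05]=0x6e, mem[0x08]=0x1c, mem[0x14]=0x6e, mem[0x1a]=0xc4, mem[0x0a]=0xba

MEM[0x05,0x08,0x14,0x1a,0x0a] = 6e 1c 6e c4 ba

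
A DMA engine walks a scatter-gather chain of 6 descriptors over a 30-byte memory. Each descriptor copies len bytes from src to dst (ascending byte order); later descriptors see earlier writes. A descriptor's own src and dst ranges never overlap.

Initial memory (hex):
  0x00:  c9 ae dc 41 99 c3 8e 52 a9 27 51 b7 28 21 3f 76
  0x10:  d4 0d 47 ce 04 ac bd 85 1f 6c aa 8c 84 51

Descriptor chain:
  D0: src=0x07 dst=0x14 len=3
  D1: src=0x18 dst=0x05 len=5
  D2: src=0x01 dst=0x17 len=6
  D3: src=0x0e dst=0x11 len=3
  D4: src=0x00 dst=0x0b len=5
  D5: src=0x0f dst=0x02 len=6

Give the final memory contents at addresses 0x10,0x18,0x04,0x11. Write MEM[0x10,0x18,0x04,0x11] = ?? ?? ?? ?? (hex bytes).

MEM[0x10,0x18,0x04,0x11] = d4 dc 3f 3f

#0 dst[0x14+3] := {0x52,0xa9,0x27}
#1 dst[0x05+5] := {0x1f,0x6c,0xaa,0x8c,0x84}
#2 dst[0x17+6] := {0xae,0xdc,0x41,0x99,0x1f,0x6c}
#3 dst[0x11+3] := {0x3f,0x76,0xd4}
#4 dst[0x0b+5] := {0xc9,0xae,0xdc,0x41,0x99}
#5 dst[0x02+6] := {0x99,0xd4,0x3f,0x76,0xd4,0x52}
query mem[0x10]=0xd4, mem[0x18]=0xdc, mem[0x04]=0x3f, mem[0x11]=0x3f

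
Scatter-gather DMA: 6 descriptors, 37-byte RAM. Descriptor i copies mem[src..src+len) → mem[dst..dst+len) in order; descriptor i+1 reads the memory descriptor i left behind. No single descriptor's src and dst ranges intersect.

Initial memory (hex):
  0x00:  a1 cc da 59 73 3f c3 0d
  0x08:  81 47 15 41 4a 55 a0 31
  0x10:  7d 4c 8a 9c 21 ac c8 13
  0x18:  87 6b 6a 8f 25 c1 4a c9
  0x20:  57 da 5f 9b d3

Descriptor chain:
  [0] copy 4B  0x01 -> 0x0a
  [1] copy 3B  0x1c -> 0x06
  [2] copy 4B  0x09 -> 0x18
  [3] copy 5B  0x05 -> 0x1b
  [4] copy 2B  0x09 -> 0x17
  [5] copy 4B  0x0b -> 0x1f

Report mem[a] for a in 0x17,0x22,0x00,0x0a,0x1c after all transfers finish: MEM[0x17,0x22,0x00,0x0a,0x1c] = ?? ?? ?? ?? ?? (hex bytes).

MEM[0x17,0x22,0x00,0x0a,0x1c] = 47 a0 a1 cc 25

#0 dst[0x0a+4] := {0xcc,0xda,0x59,0x73}
#1 dst[0x06+3] := {0x25,0xc1,0x4a}
#2 dst[0x18+4] := {0x47,0xcc,0xda,0x59}
#3 dst[0x1b+5] := {0x3f,0x25,0xc1,0x4a,0x47}
#4 dst[0x17+2] := {0x47,0xcc}
#5 dst[0x1f+4] := {0xda,0x59,0x73,0xa0}
query mem[0x17]=0x47, mem[0x22]=0xa0, mem[0x00]=0xa1, mem[0x0a]=0xcc, mem[0x1c]=0x25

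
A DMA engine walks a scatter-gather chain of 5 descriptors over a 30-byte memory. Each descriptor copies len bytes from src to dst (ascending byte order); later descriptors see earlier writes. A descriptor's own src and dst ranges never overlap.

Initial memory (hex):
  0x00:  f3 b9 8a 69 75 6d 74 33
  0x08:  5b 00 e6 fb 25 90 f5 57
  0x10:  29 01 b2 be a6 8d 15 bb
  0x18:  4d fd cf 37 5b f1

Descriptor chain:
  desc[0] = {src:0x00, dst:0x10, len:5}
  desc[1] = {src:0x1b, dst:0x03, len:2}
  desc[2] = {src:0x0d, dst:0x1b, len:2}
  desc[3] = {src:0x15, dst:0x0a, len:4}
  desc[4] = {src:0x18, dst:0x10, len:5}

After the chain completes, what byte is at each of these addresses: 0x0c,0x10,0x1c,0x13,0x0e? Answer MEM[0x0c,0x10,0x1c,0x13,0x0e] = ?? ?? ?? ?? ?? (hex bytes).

[0] 0x00->0x10 len=5 : f3 b9 8a 69 75
[1] 0x1b->0x03 len=2 : 37 5b
[2] 0x0d->0x1b len=2 : 90 f5
[3] 0x15->0x0a len=4 : 8d 15 bb 4d
[4] 0x18->0x10 len=5 : 4d fd cf 90 f5
query mem[0x0c]=0xbb, mem[0x10]=0x4d, mem[0x1c]=0xf5, mem[0x13]=0x90, mem[0x0e]=0xf5

MEM[0x0c,0x10,0x1c,0x13,0x0e] = bb 4d f5 90 f5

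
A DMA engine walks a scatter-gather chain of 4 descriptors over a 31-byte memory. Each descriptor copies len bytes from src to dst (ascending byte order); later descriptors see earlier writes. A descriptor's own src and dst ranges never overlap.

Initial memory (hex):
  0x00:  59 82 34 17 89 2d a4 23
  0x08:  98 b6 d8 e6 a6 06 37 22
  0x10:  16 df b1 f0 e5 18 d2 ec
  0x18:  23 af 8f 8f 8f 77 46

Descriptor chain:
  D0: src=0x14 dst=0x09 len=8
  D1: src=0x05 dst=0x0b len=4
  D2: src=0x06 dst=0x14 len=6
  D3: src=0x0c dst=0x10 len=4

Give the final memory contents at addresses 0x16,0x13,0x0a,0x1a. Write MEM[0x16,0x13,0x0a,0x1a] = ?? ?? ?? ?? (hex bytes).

MEM[0x16,0x13,0x0a,0x1a] = 98 8f 18 8f

[0] 0x14->0x09 len=8 : e5 18 d2 ec 23 af 8f 8f
[1] 0x05->0x0b len=4 : 2d a4 23 98
[2] 0x06->0x14 len=6 : a4 23 98 e5 18 2d
[3] 0x0c->0x10 len=4 : a4 23 98 8f
query mem[0x16]=0x98, mem[0x13]=0x8f, mem[0x0a]=0x18, mem[0x1a]=0x8f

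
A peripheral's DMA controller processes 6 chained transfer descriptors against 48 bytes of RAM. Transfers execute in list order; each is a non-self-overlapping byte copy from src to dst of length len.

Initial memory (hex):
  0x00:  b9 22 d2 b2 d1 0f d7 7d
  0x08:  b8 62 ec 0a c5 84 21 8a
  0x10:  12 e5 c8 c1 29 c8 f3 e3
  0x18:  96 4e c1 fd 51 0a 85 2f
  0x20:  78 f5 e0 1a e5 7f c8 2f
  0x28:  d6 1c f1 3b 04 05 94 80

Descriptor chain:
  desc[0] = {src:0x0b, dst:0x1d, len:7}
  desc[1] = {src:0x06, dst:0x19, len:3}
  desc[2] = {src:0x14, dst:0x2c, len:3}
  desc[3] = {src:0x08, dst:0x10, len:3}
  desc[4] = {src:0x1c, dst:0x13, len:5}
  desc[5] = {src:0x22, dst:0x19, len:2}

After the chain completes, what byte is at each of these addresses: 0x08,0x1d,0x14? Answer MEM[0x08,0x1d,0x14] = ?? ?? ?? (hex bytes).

MEM[0x08,0x1d,0x14] = b8 0a 0a

D0: mem[0x1d..0x23] <- [0a c5 84 21 8a 12 e5]
D1: mem[0x19..0x1b] <- [d7 7d b8]
D2: mem[0x2c..0x2e] <- [29 c8 f3]
D3: mem[0x10..0x12] <- [b8 62 ec]
D4: mem[0x13..0x17] <- [51 0a c5 84 21]
D5: mem[0x19..0x1a] <- [12 e5]
query mem[0x08]=0xb8, mem[0x1d]=0x0a, mem[0x14]=0x0a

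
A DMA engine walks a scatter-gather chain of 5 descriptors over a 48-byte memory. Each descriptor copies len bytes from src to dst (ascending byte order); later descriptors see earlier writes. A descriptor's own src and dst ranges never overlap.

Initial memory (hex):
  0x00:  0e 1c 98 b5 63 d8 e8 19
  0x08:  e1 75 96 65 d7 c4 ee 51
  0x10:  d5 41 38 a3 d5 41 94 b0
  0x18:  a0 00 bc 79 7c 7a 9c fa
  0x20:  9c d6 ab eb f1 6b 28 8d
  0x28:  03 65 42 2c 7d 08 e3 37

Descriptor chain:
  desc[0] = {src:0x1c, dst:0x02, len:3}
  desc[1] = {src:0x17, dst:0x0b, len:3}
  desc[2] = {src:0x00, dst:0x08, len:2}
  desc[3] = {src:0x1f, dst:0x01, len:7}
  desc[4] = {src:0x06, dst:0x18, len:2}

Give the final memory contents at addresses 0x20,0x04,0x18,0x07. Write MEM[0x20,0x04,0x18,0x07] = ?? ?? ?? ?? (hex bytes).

MEM[0x20,0x04,0x18,0x07] = 9c ab f1 6b

#0 dst[0x02+3] := {0x7c,0x7a,0x9c}
#1 dst[0x0b+3] := {0xb0,0xa0,0x00}
#2 dst[0x08+2] := {0x0e,0x1c}
#3 dst[0x01+7] := {0xfa,0x9c,0xd6,0xab,0xeb,0xf1,0x6b}
#4 dst[0x18+2] := {0xf1,0x6b}
query mem[0x20]=0x9c, mem[0x04]=0xab, mem[0x18]=0xf1, mem[0x07]=0x6b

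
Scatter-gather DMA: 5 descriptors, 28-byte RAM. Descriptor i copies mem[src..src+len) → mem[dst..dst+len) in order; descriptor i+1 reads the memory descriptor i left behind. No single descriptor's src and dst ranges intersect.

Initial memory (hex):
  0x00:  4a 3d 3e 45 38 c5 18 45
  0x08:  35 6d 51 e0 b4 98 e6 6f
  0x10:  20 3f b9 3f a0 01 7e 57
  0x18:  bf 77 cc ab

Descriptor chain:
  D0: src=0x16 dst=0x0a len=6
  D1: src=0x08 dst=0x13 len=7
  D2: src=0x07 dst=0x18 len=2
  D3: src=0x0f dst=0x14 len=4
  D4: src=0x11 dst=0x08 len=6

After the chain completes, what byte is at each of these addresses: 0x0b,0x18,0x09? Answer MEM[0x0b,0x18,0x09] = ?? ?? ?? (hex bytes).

MEM[0x0b,0x18,0x09] = ab 45 b9

  after D0: wrote 6B at 0x0a = 7e57bf77ccab
  after D1: wrote 7B at 0x13 = 356d7e57bf77cc
  after D2: wrote 2B at 0x18 = 4535
  after D3: wrote 4B at 0x14 = ab203fb9
  after D4: wrote 6B at 0x08 = 3fb935ab203f
query mem[0x0b]=0xab, mem[0x18]=0x45, mem[0x09]=0xb9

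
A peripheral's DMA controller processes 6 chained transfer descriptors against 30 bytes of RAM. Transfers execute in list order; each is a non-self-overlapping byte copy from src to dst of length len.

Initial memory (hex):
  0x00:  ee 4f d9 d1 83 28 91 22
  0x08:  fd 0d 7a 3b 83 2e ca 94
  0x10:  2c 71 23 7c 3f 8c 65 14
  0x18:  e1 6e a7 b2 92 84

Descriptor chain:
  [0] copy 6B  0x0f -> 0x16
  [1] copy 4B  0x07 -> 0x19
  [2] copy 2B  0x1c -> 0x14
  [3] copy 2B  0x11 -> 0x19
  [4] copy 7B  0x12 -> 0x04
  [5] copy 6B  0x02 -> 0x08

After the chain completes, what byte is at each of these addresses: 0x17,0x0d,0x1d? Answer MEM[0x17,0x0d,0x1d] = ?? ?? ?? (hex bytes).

D0: mem[0x16..0x1b] <- [94 2c 71 23 7c 3f]
D1: mem[0x19..0x1c] <- [22 fd 0d 7a]
D2: mem[0x14..0x15] <- [7a 84]
D3: mem[0x19..0x1a] <- [71 23]
D4: mem[0x04..0x0a] <- [23 7c 7a 84 94 2c 71]
D5: mem[0x08..0x0d] <- [d9 d1 23 7c 7a 84]
query mem[0x17]=0x2c, mem[0x0d]=0x84, mem[0x1d]=0x84

MEM[0x17,0x0d,0x1d] = 2c 84 84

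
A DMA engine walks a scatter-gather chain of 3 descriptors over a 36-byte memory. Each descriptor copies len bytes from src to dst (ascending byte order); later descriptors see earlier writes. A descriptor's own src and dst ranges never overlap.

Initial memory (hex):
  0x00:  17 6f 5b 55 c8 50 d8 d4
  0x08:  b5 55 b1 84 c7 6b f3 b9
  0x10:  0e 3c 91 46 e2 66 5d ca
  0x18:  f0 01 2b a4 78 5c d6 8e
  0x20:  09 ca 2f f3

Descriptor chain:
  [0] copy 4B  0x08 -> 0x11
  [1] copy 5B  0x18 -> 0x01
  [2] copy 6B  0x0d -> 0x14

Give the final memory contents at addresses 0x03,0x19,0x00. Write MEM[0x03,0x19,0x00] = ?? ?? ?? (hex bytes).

  after D0: wrote 4B at 0x11 = b555b184
  after D1: wrote 5B at 0x01 = f0012ba478
  after D2: wrote 6B at 0x14 = 6bf3b90eb555
query mem[0x03]=0x2b, mem[0x19]=0x55, mem[0x00]=0x17

MEM[0x03,0x19,0x00] = 2b 55 17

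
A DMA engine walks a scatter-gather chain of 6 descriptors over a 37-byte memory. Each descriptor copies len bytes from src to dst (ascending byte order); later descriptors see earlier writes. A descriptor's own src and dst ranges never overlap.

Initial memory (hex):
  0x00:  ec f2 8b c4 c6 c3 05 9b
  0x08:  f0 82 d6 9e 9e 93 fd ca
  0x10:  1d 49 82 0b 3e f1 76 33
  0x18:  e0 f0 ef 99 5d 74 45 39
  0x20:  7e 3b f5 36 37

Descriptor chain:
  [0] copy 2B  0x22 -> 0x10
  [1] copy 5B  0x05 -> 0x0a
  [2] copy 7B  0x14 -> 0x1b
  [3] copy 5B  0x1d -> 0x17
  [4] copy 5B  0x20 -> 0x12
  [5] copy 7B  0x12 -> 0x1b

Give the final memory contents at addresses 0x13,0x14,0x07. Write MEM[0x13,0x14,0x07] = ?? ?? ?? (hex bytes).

  after D0: wrote 2B at 0x10 = f536
  after D1: wrote 5B at 0x0a = c3059bf082
  after D2: wrote 7B at 0x1b = 3ef17633e0f0ef
  after D3: wrote 5B at 0x17 = 7633e0f0ef
  after D4: wrote 5B at 0x12 = f0eff53637
  after D5: wrote 7B at 0x1b = f0eff536377633
query mem[0x13]=0xef, mem[0x14]=0xf5, mem[0x07]=0x9b

MEM[0x13,0x14,0x07] = ef f5 9b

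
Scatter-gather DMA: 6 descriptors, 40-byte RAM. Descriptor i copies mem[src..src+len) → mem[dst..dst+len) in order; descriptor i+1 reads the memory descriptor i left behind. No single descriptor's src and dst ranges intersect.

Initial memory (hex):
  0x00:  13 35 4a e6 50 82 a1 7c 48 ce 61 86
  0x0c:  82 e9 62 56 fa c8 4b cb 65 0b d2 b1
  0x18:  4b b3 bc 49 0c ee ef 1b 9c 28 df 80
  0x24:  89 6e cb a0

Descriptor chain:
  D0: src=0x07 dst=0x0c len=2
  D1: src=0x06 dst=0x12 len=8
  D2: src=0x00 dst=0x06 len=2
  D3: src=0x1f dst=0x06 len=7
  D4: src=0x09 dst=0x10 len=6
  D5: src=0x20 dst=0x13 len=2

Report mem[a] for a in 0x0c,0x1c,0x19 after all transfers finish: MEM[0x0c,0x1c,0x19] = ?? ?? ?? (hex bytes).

D0: mem[0x0c..0x0d] <- [7c 48]
D1: mem[0x12..0x19] <- [a1 7c 48 ce 61 86 7c 48]
D2: mem[0x06..0x07] <- [13 35]
D3: mem[0x06..0x0c] <- [1b 9c 28 df 80 89 6e]
D4: mem[0x10..0x15] <- [df 80 89 6e 48 62]
D5: mem[0x13..0x14] <- [9c 28]
query mem[0x0c]=0x6e, mem[0x1c]=0x0c, mem[0x19]=0x48

MEM[0x0c,0x1c,0x19] = 6e 0c 48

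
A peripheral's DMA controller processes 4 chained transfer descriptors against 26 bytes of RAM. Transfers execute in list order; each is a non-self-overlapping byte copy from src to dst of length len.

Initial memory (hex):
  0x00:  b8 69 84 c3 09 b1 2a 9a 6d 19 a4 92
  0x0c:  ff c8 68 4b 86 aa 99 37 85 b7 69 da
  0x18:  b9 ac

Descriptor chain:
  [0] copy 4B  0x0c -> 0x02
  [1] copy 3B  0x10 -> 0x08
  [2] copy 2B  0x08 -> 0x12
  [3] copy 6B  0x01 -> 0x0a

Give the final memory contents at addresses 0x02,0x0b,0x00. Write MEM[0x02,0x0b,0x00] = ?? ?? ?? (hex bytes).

MEM[0x02,0x0b,0x00] = ff ff b8

#0 dst[0x02+4] := {0xff,0xc8,0x68,0x4b}
#1 dst[0x08+3] := {0x86,0xaa,0x99}
#2 dst[0x12+2] := {0x86,0xaa}
#3 dst[0x0a+6] := {0x69,0xff,0xc8,0x68,0x4b,0x2a}
query mem[0x02]=0xff, mem[0x0b]=0xff, mem[0x00]=0xb8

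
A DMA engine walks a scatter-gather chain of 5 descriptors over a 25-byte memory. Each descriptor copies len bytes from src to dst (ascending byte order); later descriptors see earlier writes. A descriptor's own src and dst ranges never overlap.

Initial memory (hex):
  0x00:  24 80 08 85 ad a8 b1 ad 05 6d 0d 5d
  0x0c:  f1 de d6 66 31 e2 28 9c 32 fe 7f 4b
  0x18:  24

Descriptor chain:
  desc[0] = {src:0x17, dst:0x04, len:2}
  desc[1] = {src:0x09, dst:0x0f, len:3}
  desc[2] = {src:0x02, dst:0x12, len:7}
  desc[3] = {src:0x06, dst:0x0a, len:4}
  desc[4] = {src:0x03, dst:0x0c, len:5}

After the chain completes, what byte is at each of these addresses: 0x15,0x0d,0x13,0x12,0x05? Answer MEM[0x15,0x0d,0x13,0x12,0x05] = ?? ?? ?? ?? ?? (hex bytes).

MEM[0x15,0x0d,0x13,0x12,0x05] = 24 4b 85 08 24

  after D0: wrote 2B at 0x04 = 4b24
  after D1: wrote 3B at 0x0f = 6d0d5d
  after D2: wrote 7B at 0x12 = 08854b24b1ad05
  after D3: wrote 4B at 0x0a = b1ad056d
  after D4: wrote 5B at 0x0c = 854b24b1ad
query mem[0x15]=0x24, mem[0x0d]=0x4b, mem[0x13]=0x85, mem[0x12]=0x08, mem[0x05]=0x24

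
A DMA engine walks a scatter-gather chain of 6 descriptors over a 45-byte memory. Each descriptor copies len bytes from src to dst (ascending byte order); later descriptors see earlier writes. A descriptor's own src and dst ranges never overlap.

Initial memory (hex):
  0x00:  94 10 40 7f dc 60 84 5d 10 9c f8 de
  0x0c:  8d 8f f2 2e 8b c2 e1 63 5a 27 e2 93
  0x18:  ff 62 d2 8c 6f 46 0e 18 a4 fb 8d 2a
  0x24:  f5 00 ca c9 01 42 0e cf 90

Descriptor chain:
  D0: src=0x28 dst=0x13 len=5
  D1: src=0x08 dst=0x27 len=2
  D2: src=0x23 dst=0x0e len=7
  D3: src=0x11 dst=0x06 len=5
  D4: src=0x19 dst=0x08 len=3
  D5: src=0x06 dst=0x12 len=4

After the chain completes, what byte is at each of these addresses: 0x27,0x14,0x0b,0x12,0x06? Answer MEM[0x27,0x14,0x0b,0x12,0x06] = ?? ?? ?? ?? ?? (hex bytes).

#0 dst[0x13+5] := {0x01,0x42,0x0e,0xcf,0x90}
#1 dst[0x27+2] := {0x10,0x9c}
#2 dst[0x0e+7] := {0x2a,0xf5,0x00,0xca,0x10,0x9c,0x42}
#3 dst[0x06+5] := {0xca,0x10,0x9c,0x42,0x0e}
#4 dst[0x08+3] := {0x62,0xd2,0x8c}
#5 dst[0x12+4] := {0xca,0x10,0x62,0xd2}
query mem[0x27]=0x10, mem[0x14]=0x62, mem[0x0b]=0xde, mem[0x12]=0xca, mem[0x06]=0xca

MEM[0x27,0x14,0x0b,0x12,0x06] = 10 62 de ca ca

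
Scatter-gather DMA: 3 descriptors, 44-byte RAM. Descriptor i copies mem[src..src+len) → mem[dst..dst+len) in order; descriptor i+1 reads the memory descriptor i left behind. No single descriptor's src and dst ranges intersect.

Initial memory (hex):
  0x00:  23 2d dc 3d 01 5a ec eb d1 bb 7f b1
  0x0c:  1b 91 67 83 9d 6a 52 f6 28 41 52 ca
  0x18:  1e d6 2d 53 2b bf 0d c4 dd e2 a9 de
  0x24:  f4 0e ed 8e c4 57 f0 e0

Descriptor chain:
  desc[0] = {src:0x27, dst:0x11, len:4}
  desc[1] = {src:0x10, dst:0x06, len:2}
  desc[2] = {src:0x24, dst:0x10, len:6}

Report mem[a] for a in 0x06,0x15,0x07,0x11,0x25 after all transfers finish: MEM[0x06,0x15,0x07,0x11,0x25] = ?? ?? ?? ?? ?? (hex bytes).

#0 dst[0x11+4] := {0x8e,0xc4,0x57,0xf0}
#1 dst[0x06+2] := {0x9d,0x8e}
#2 dst[0x10+6] := {0xf4,0x0e,0xed,0x8e,0xc4,0x57}
query mem[0x06]=0x9d, mem[0x15]=0x57, mem[0x07]=0x8e, mem[0x11]=0x0e, mem[0x25]=0x0e

MEM[0x06,0x15,0x07,0x11,0x25] = 9d 57 8e 0e 0e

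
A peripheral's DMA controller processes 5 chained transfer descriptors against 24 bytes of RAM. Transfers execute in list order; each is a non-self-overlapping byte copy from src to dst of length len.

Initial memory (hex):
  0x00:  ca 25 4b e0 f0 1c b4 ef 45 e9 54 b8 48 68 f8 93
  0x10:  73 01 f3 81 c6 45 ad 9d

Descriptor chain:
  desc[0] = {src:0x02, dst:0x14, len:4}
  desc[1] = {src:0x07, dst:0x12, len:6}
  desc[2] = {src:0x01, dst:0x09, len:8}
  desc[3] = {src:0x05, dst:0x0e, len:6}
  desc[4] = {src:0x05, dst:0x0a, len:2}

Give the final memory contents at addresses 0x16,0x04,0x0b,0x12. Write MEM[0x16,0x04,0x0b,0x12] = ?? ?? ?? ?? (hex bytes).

[0] 0x02->0x14 len=4 : 4b e0 f0 1c
[1] 0x07->0x12 len=6 : ef 45 e9 54 b8 48
[2] 0x01->0x09 len=8 : 25 4b e0 f0 1c b4 ef 45
[3] 0x05->0x0e len=6 : 1c b4 ef 45 25 4b
[4] 0x05->0x0a len=2 : 1c b4
query mem[0x16]=0xb8, mem[0x04]=0xf0, mem[0x0b]=0xb4, mem[0x12]=0x25

MEM[0x16,0x04,0x0b,0x12] = b8 f0 b4 25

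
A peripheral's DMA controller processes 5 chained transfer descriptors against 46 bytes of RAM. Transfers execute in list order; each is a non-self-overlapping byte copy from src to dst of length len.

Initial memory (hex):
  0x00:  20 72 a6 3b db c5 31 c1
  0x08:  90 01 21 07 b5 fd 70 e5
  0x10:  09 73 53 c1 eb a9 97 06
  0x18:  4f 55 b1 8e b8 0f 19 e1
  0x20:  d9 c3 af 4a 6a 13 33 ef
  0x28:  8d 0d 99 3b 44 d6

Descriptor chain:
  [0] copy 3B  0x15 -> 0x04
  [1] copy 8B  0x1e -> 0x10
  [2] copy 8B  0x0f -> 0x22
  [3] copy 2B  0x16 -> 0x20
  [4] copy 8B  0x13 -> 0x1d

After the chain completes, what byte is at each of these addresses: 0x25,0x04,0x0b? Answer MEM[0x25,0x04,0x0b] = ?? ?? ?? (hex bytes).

MEM[0x25,0x04,0x0b] = d9 a9 07

[0] 0x15->0x04 len=3 : a9 97 06
[1] 0x1e->0x10 len=8 : 19 e1 d9 c3 af 4a 6a 13
[2] 0x0f->0x22 len=8 : e5 19 e1 d9 c3 af 4a 6a
[3] 0x16->0x20 len=2 : 6a 13
[4] 0x13->0x1d len=8 : c3 af 4a 6a 13 4f 55 b1
query mem[0x25]=0xd9, mem[0x04]=0xa9, mem[0x0b]=0x07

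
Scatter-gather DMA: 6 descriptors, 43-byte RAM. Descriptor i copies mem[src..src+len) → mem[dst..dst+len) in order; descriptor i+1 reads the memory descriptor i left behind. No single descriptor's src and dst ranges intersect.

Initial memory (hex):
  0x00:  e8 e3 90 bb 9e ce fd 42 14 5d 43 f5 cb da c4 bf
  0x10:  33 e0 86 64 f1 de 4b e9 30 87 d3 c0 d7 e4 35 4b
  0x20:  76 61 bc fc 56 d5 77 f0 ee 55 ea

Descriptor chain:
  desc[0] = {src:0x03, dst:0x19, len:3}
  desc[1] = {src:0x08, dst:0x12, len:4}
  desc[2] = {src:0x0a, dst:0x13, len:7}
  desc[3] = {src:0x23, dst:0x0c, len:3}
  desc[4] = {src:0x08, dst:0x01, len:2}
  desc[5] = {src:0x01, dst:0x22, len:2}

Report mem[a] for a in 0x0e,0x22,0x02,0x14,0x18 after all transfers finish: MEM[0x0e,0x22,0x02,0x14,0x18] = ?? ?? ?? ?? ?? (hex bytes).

#0 dst[0x19+3] := {0xbb,0x9e,0xce}
#1 dst[0x12+4] := {0x14,0x5d,0x43,0xf5}
#2 dst[0x13+7] := {0x43,0xf5,0xcb,0xda,0xc4,0xbf,0x33}
#3 dst[0x0c+3] := {0xfc,0x56,0xd5}
#4 dst[0x01+2] := {0x14,0x5d}
#5 dst[0x22+2] := {0x14,0x5d}
query mem[0x0e]=0xd5, mem[0x22]=0x14, mem[0x02]=0x5d, mem[0x14]=0xf5, mem[0x18]=0xbf

MEM[0x0e,0x22,0x02,0x14,0x18] = d5 14 5d f5 bf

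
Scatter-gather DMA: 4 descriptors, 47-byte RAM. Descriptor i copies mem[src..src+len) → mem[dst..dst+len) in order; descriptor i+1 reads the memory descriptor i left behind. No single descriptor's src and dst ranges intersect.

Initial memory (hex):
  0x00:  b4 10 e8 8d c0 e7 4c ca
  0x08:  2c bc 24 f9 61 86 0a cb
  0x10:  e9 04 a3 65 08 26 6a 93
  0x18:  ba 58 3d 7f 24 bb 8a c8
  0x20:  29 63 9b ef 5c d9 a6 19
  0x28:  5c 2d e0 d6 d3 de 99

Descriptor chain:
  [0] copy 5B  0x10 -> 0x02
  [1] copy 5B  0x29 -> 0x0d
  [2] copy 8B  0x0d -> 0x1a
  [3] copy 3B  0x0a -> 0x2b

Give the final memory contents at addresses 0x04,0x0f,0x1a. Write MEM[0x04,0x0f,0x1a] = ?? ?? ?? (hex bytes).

MEM[0x04,0x0f,0x1a] = a3 d6 2d

#0 dst[0x02+5] := {0xe9,0x04,0xa3,0x65,0x08}
#1 dst[0x0d+5] := {0x2d,0xe0,0xd6,0xd3,0xde}
#2 dst[0x1a+8] := {0x2d,0xe0,0xd6,0xd3,0xde,0xa3,0x65,0x08}
#3 dst[0x2b+3] := {0x24,0xf9,0x61}
query mem[0x04]=0xa3, mem[0x0f]=0xd6, mem[0x1a]=0x2d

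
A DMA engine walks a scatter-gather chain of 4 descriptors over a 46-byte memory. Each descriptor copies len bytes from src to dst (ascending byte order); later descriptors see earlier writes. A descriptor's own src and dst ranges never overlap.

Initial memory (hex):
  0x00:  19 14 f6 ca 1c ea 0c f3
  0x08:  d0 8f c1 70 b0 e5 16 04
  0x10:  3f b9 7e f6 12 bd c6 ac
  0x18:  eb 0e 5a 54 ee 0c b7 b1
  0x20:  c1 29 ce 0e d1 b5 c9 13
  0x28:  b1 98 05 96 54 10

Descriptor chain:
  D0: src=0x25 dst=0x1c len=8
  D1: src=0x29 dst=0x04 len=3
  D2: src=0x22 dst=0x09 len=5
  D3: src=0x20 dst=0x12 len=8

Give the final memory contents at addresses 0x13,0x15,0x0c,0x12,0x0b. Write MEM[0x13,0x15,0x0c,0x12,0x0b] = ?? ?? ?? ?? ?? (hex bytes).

#0 dst[0x1c+8] := {0xb5,0xc9,0x13,0xb1,0x98,0x05,0x96,0x54}
#1 dst[0x04+3] := {0x98,0x05,0x96}
#2 dst[0x09+5] := {0x96,0x54,0xd1,0xb5,0xc9}
#3 dst[0x12+8] := {0x98,0x05,0x96,0x54,0xd1,0xb5,0xc9,0x13}
query mem[0x13]=0x05, mem[0x15]=0x54, mem[0x0c]=0xb5, mem[0x12]=0x98, mem[0x0b]=0xd1

MEM[0x13,0x15,0x0c,0x12,0x0b] = 05 54 b5 98 d1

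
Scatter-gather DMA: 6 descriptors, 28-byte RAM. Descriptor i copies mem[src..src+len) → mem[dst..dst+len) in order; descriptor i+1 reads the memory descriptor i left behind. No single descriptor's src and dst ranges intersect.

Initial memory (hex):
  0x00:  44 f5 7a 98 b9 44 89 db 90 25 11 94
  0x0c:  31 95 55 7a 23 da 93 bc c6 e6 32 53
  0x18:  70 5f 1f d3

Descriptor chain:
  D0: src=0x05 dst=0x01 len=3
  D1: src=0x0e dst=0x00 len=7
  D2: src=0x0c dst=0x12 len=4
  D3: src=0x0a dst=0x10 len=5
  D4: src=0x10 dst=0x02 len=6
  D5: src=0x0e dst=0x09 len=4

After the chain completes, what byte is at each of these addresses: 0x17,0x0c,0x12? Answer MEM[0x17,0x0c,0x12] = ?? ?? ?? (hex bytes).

  after D0: wrote 3B at 0x01 = 4489db
  after D1: wrote 7B at 0x00 = 557a23da93bcc6
  after D2: wrote 4B at 0x12 = 3195557a
  after D3: wrote 5B at 0x10 = 1194319555
  after D4: wrote 6B at 0x02 = 11943195557a
  after D5: wrote 4B at 0x09 = 557a1194
query mem[0x17]=0x53, mem[0x0c]=0x94, mem[0x12]=0x31

MEM[0x17,0x0c,0x12] = 53 94 31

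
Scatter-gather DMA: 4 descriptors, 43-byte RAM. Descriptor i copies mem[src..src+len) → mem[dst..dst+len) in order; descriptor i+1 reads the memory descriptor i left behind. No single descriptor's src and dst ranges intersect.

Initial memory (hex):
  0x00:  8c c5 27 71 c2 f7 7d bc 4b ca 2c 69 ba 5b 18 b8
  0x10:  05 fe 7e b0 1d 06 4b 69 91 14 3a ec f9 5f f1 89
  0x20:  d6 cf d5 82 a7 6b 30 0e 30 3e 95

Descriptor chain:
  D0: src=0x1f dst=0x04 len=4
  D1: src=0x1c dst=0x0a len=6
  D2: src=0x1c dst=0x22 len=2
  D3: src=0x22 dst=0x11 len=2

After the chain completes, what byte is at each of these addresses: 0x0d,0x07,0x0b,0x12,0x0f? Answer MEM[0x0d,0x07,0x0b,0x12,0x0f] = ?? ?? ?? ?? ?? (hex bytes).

MEM[0x0d,0x07,0x0b,0x12,0x0f] = 89 d5 5f 5f cf

D0: mem[0x04..0x07] <- [89 d6 cf d5]
D1: mem[0x0a..0x0f] <- [f9 5f f1 89 d6 cf]
D2: mem[0x22..0x23] <- [f9 5f]
D3: mem[0x11..0x12] <- [f9 5f]
query mem[0x0d]=0x89, mem[0x07]=0xd5, mem[0x0b]=0x5f, mem[0x12]=0x5f, mem[0x0f]=0xcf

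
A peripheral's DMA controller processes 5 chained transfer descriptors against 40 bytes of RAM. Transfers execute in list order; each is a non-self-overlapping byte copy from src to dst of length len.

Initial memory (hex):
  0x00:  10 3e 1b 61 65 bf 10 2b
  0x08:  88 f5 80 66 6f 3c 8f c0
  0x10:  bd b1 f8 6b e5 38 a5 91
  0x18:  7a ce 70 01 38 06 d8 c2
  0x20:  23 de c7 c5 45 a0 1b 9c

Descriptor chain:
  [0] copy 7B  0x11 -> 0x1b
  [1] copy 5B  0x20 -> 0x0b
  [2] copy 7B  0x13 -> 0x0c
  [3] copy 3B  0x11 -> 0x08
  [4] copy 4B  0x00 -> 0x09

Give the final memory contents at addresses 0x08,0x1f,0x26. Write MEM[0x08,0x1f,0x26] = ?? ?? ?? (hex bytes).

MEM[0x08,0x1f,0x26] = 7a 38 1b

D0: mem[0x1b..0x21] <- [b1 f8 6b e5 38 a5 91]
D1: mem[0x0b..0x0f] <- [a5 91 c7 c5 45]
D2: mem[0x0c..0x12] <- [6b e5 38 a5 91 7a ce]
D3: mem[0x08..0x0a] <- [7a ce 6b]
D4: mem[0x09..0x0c] <- [10 3e 1b 61]
query mem[0x08]=0x7a, mem[0x1f]=0x38, mem[0x26]=0x1b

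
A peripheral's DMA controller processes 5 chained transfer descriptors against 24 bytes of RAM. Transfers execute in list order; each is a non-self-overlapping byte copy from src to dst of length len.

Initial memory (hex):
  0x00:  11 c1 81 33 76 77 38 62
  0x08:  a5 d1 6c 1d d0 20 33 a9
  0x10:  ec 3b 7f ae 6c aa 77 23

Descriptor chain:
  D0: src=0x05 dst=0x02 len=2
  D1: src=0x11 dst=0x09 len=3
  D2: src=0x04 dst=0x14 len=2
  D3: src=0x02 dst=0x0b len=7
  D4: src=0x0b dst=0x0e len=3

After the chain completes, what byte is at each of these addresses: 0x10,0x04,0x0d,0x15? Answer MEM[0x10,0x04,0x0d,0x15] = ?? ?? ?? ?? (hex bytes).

MEM[0x10,0x04,0x0d,0x15] = 76 76 76 77

D0: mem[0x02..0x03] <- [77 38]
D1: mem[0x09..0x0b] <- [3b 7f ae]
D2: mem[0x14..0x15] <- [76 77]
D3: mem[0x0b..0x11] <- [77 38 76 77 38 62 a5]
D4: mem[0x0e..0x10] <- [77 38 76]
query mem[0x10]=0x76, mem[0x04]=0x76, mem[0x0d]=0x76, mem[0x15]=0x77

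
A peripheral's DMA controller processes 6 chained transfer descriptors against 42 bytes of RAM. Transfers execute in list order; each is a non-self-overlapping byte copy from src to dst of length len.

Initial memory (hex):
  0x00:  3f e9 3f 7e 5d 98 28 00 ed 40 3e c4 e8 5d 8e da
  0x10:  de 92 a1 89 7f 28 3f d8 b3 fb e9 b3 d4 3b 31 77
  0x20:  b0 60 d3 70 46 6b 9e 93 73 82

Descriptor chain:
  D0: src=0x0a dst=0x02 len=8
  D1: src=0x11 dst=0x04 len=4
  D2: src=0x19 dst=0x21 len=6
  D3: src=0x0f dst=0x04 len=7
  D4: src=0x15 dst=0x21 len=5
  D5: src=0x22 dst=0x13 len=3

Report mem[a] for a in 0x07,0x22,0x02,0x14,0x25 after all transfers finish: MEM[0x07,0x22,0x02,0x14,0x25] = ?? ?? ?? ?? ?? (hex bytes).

MEM[0x07,0x22,0x02,0x14,0x25] = a1 3f 3e d8 fb

  after D0: wrote 8B at 0x02 = 3ec4e85d8edade92
  after D1: wrote 4B at 0x04 = 92a1897f
  after D2: wrote 6B at 0x21 = fbe9b3d43b31
  after D3: wrote 7B at 0x04 = dade92a1897f28
  after D4: wrote 5B at 0x21 = 283fd8b3fb
  after D5: wrote 3B at 0x13 = 3fd8b3
query mem[0x07]=0xa1, mem[0x22]=0x3f, mem[0x02]=0x3e, mem[0x14]=0xd8, mem[0x25]=0xfb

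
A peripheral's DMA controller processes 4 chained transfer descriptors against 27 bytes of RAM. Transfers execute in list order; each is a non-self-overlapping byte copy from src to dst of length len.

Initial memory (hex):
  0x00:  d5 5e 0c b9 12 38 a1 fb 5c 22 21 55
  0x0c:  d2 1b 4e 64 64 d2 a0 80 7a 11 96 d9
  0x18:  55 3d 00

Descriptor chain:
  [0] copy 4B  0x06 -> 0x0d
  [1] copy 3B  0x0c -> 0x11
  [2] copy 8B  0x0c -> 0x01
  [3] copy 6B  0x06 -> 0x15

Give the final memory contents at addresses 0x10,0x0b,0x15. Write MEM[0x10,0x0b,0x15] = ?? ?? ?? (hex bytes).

[0] 0x06->0x0d len=4 : a1 fb 5c 22
[1] 0x0c->0x11 len=3 : d2 a1 fb
[2] 0x0c->0x01 len=8 : d2 a1 fb 5c 22 d2 a1 fb
[3] 0x06->0x15 len=6 : d2 a1 fb 22 21 55
query mem[0x10]=0x22, mem[0x0b]=0x55, mem[0x15]=0xd2

MEM[0x10,0x0b,0x15] = 22 55 d2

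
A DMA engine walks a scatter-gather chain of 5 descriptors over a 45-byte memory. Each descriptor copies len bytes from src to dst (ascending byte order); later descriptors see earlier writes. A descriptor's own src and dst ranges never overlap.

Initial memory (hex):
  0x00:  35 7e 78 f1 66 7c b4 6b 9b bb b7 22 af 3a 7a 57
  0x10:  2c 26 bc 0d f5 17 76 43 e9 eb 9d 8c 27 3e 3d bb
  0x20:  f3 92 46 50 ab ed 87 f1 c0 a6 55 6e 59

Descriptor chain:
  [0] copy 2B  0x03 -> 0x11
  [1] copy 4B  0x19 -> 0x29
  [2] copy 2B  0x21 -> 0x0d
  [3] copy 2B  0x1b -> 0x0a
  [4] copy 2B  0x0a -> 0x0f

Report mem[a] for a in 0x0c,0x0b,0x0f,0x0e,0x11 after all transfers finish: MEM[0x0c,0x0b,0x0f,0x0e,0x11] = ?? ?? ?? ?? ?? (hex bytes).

MEM[0x0c,0x0b,0x0f,0x0e,0x11] = af 27 8c 46 f1

[0] 0x03->0x11 len=2 : f1 66
[1] 0x19->0x29 len=4 : eb 9d 8c 27
[2] 0x21->0x0d len=2 : 92 46
[3] 0x1b->0x0a len=2 : 8c 27
[4] 0x0a->0x0f len=2 : 8c 27
query mem[0x0c]=0xaf, mem[0x0b]=0x27, mem[0x0f]=0x8c, mem[0x0e]=0x46, mem[0x11]=0xf1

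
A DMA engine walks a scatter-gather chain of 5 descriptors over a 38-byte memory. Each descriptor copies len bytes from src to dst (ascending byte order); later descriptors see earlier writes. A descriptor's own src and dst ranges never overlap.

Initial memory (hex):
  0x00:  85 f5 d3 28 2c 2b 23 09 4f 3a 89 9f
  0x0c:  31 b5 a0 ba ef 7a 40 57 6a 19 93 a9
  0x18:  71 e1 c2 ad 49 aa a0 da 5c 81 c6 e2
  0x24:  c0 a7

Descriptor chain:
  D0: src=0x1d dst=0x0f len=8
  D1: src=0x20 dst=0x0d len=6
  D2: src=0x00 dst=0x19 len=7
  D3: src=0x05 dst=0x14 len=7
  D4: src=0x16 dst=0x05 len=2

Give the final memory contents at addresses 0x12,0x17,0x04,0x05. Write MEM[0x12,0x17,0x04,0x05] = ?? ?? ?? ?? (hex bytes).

MEM[0x12,0x17,0x04,0x05] = a7 4f 2c 09

#0 dst[0x0f+8] := {0xaa,0xa0,0xda,0x5c,0x81,0xc6,0xe2,0xc0}
#1 dst[0x0d+6] := {0x5c,0x81,0xc6,0xe2,0xc0,0xa7}
#2 dst[0x19+7] := {0x85,0xf5,0xd3,0x28,0x2c,0x2b,0x23}
#3 dst[0x14+7] := {0x2b,0x23,0x09,0x4f,0x3a,0x89,0x9f}
#4 dst[0x05+2] := {0x09,0x4f}
query mem[0x12]=0xa7, mem[0x17]=0x4f, mem[0x04]=0x2c, mem[0x05]=0x09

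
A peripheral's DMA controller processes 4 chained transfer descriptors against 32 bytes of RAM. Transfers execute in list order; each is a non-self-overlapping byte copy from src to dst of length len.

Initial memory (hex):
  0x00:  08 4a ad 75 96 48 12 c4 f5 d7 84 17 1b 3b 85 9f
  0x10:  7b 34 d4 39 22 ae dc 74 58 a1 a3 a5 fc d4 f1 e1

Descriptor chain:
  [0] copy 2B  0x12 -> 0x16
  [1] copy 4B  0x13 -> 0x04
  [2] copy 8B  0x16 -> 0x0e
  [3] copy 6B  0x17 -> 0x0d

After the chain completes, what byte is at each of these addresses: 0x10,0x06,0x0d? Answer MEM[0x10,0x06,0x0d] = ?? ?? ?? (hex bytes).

#0 dst[0x16+2] := {0xd4,0x39}
#1 dst[0x04+4] := {0x39,0x22,0xae,0xd4}
#2 dst[0x0e+8] := {0xd4,0x39,0x58,0xa1,0xa3,0xa5,0xfc,0xd4}
#3 dst[0x0d+6] := {0x39,0x58,0xa1,0xa3,0xa5,0xfc}
query mem[0x10]=0xa3, mem[0x06]=0xae, mem[0x0d]=0x39

MEM[0x10,0x06,0x0d] = a3 ae 39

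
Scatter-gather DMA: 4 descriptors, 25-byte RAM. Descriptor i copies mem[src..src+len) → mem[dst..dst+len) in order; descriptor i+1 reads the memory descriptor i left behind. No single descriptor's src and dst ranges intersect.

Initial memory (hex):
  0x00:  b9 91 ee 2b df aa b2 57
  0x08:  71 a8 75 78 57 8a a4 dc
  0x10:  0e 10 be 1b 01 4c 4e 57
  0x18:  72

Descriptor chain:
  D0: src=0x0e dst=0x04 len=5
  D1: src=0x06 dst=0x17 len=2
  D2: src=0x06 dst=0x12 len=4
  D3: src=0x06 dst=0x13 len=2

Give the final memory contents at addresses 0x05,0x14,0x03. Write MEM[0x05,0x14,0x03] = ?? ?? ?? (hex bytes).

#0 dst[0x04+5] := {0xa4,0xdc,0x0e,0x10,0xbe}
#1 dst[0x17+2] := {0x0e,0x10}
#2 dst[0x12+4] := {0x0e,0x10,0xbe,0xa8}
#3 dst[0x13+2] := {0x0e,0x10}
query mem[0x05]=0xdc, mem[0x14]=0x10, mem[0x03]=0x2b

MEM[0x05,0x14,0x03] = dc 10 2b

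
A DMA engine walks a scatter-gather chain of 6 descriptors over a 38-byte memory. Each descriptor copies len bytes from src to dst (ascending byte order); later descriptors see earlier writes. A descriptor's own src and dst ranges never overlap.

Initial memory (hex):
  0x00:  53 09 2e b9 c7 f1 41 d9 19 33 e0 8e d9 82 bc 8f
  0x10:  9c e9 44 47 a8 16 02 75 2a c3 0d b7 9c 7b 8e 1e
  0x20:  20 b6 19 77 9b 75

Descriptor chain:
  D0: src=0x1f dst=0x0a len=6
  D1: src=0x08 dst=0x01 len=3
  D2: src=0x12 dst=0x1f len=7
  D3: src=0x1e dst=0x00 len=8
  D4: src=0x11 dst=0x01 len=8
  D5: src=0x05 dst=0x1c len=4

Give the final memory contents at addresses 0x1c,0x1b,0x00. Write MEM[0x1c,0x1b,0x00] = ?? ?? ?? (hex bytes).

MEM[0x1c,0x1b,0x00] = 16 b7 8e

D0: mem[0x0a..0x0f] <- [1e 20 b6 19 77 9b]
D1: mem[0x01..0x03] <- [19 33 1e]
D2: mem[0x1f..0x25] <- [44 47 a8 16 02 75 2a]
D3: mem[0x00..0x07] <- [8e 44 47 a8 16 02 75 2a]
D4: mem[0x01..0x08] <- [e9 44 47 a8 16 02 75 2a]
D5: mem[0x1c..0x1f] <- [16 02 75 2a]
query mem[0x1c]=0x16, mem[0x1b]=0xb7, mem[0x00]=0x8e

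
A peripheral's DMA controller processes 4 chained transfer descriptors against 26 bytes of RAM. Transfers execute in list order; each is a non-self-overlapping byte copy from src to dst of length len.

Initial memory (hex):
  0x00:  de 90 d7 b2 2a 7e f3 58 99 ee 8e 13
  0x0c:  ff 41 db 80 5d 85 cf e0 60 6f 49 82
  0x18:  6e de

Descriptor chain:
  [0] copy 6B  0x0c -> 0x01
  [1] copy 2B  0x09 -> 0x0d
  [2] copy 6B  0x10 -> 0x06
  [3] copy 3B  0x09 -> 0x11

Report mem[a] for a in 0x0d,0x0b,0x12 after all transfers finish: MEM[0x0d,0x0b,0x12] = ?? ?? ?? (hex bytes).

#0 dst[0x01+6] := {0xff,0x41,0xdb,0x80,0x5d,0x85}
#1 dst[0x0d+2] := {0xee,0x8e}
#2 dst[0x06+6] := {0x5d,0x85,0xcf,0xe0,0x60,0x6f}
#3 dst[0x11+3] := {0xe0,0x60,0x6f}
query mem[0x0d]=0xee, mem[0x0b]=0x6f, mem[0x12]=0x60

MEM[0x0d,0x0b,0x12] = ee 6f 60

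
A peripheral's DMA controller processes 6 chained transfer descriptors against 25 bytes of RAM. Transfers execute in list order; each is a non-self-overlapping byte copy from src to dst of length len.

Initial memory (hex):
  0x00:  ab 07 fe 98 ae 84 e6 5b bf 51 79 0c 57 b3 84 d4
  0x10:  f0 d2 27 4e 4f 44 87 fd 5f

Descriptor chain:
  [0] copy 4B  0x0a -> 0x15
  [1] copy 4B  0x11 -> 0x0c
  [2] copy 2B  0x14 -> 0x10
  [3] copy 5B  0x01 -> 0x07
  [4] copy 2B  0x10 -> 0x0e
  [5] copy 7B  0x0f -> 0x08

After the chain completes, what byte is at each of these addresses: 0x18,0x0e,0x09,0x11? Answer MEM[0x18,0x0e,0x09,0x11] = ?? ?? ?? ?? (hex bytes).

  after D0: wrote 4B at 0x15 = 790c57b3
  after D1: wrote 4B at 0x0c = d2274e4f
  after D2: wrote 2B at 0x10 = 4f79
  after D3: wrote 5B at 0x07 = 07fe98ae84
  after D4: wrote 2B at 0x0e = 4f79
  after D5: wrote 7B at 0x08 = 794f79274e4f79
query mem[0x18]=0xb3, mem[0x0e]=0x79, mem[0x09]=0x4f, mem[0x11]=0x79

MEM[0x18,0x0e,0x09,0x11] = b3 79 4f 79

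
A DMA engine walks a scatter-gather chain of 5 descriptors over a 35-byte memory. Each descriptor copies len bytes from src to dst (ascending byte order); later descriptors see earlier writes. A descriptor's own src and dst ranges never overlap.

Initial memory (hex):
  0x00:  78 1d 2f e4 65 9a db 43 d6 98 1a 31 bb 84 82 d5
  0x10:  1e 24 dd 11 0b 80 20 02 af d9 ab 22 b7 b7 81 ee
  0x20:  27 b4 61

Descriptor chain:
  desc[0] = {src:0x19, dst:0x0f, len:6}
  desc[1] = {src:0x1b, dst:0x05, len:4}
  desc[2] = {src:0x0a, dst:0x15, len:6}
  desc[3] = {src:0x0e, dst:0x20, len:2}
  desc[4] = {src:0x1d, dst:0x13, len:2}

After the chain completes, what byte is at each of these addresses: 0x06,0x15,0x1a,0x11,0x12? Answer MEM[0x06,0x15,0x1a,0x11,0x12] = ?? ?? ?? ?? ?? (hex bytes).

D0: mem[0x0f..0x14] <- [d9 ab 22 b7 b7 81]
D1: mem[0x05..0x08] <- [22 b7 b7 81]
D2: mem[0x15..0x1a] <- [1a 31 bb 84 82 d9]
D3: mem[0x20..0x21] <- [82 d9]
D4: mem[0x13..0x14] <- [b7 81]
query mem[0x06]=0xb7, mem[0x15]=0x1a, mem[0x1a]=0xd9, mem[0x11]=0x22, mem[0x12]=0xb7

MEM[0x06,0x15,0x1a,0x11,0x12] = b7 1a d9 22 b7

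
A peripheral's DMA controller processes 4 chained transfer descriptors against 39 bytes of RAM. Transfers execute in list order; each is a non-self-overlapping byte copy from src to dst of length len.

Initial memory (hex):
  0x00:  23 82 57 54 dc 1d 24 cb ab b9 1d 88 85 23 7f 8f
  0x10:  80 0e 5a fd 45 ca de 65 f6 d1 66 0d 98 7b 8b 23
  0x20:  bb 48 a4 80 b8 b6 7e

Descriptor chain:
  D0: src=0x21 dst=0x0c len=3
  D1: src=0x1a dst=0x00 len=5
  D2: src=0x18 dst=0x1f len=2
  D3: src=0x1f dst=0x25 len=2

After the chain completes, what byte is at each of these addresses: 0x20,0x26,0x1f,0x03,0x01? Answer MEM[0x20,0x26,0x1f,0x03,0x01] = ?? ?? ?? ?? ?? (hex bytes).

#0 dst[0x0c+3] := {0x48,0xa4,0x80}
#1 dst[0x00+5] := {0x66,0x0d,0x98,0x7b,0x8b}
#2 dst[0x1f+2] := {0xf6,0xd1}
#3 dst[0x25+2] := {0xf6,0xd1}
query mem[0x20]=0xd1, mem[0x26]=0xd1, mem[0x1f]=0xf6, mem[0x03]=0x7b, mem[0x01]=0x0d

MEM[0x20,0x26,0x1f,0x03,0x01] = d1 d1 f6 7b 0d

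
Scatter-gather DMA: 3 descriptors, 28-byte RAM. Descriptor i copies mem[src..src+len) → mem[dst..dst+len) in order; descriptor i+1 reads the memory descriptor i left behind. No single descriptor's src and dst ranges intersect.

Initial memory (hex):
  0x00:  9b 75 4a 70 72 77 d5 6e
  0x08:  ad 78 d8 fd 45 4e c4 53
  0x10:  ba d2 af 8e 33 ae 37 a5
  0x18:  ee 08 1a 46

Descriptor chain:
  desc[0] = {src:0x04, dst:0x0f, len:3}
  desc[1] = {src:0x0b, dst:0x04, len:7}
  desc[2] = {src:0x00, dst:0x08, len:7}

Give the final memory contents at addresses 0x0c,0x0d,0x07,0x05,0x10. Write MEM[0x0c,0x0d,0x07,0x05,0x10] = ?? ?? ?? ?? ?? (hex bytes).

#0 dst[0x0f+3] := {0x72,0x77,0xd5}
#1 dst[0x04+7] := {0xfd,0x45,0x4e,0xc4,0x72,0x77,0xd5}
#2 dst[0x08+7] := {0x9b,0x75,0x4a,0x70,0xfd,0x45,0x4e}
query mem[0x0c]=0xfd, mem[0x0d]=0x45, mem[0x07]=0xc4, mem[0x05]=0x45, mem[0x10]=0x77

MEM[0x0c,0x0d,0x07,0x05,0x10] = fd 45 c4 45 77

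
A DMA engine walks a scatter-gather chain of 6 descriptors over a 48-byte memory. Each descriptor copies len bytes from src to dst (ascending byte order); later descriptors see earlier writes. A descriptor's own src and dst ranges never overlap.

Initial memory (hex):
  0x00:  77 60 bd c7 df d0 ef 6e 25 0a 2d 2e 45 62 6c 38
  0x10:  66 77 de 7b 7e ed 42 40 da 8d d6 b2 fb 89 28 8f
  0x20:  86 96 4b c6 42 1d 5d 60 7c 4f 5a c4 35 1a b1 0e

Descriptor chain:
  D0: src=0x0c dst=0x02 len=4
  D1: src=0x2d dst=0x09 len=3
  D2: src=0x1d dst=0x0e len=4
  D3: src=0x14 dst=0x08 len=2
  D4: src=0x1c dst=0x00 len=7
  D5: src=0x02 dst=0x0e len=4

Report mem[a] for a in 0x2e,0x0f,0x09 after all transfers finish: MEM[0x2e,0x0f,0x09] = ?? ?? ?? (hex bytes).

D0: mem[0x02..0x05] <- [45 62 6c 38]
D1: mem[0x09..0x0b] <- [1a b1 0e]
D2: mem[0x0e..0x11] <- [89 28 8f 86]
D3: mem[0x08..0x09] <- [7e ed]
D4: mem[0x00..0x06] <- [fb 89 28 8f 86 96 4b]
D5: mem[0x0e..0x11] <- [28 8f 86 96]
query mem[0x2e]=0xb1, mem[0x0f]=0x8f, mem[0x09]=0xed

MEM[0x2e,0x0f,0x09] = b1 8f ed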